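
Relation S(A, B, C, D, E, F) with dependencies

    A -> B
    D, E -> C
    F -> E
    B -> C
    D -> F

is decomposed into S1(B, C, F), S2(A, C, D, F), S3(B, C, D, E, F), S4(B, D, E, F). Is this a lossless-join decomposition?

Chase test. Columns are A, B, C, D, E, F; row i has aⱼ where attribute j ∈ Si, else bᵢⱼ.
Initial tableau (one row per fragment):
  row 1: b11 a2 a3 b14 b15 a6
  row 2: a1 b22 a3 a4 b25 a6
  row 3: b31 a2 a3 a4 a5 a6
  row 4: b41 a2 b43 a4 a5 a6
Rows 3 and 4 agree on D, E; apply D, E→C and equate their C entries.
Rows 1 and 2 agree on F; apply F→E and equate their E entries.
Rows 1 and 3 agree on F; apply F→E and equate their E entries.
No row becomes fully distinguished — the join is lossy.

No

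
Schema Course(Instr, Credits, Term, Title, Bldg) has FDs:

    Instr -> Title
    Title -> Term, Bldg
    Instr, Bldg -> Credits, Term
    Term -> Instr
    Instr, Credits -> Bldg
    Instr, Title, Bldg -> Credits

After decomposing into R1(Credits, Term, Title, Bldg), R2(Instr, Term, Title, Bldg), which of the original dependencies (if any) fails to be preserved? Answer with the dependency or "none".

Instr → Title lies within R2.
Title → Term, Bldg lies within R1.
Instr, Bldg → Credits, Term: restricted closure across fragments reaches Credits, Term.
Term → Instr lies within R2.
Instr, Credits → Bldg: restricted closure across fragments reaches Bldg.
Instr, Title, Bldg → Credits: restricted closure across fragments reaches Credits.
Every dependency is enforceable on the fragments, so the decomposition is dependency-preserving.

none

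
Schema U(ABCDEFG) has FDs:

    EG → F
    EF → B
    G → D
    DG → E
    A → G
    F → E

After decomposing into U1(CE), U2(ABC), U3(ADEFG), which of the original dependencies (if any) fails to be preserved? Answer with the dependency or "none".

Check EF → B: no single fragment contains all of {BEF}, and the restricted closure of {EF} across the fragments never reaches {B}.
EG → F is preserved.
G → D is preserved.
DG → E is preserved.
A → G is preserved.
F → E is preserved.

EF → B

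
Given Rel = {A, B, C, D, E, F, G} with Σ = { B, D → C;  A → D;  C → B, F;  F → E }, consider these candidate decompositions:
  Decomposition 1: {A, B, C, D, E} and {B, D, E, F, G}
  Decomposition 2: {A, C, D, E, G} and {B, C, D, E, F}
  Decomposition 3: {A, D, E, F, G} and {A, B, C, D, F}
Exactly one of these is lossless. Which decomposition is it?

Decomposition 1: common = {B, D, E}, closure = {B, C, D, E, F} → lossy.
Decomposition 2: common = {C, D, E}, closure = {B, C, D, E, F} → lossless.
Decomposition 3: common = {A, D, F}, closure = {A, D, E, F} → lossy.

Decomposition 2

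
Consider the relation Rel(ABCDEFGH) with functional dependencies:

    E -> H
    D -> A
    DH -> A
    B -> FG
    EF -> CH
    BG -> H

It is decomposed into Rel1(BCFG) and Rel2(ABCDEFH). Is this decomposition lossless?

Yes

Common attributes: Rel1 ∩ Rel2 = {BCF}.
Closure of {BCF}: B → FG applies, adding G; BG → H applies, adding H. So (BCF)⁺ = {BCFGH}.
This closure contains every attribute of Rel1, so Rel1 ∩ Rel2 → Rel1. The join is lossless.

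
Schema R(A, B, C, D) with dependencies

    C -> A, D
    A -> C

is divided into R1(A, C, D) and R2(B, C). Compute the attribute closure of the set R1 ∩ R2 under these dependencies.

A, C, D

R1 ∩ R2 = {C}.
C → A, D applies, adding A, D
Closure: {A, C, D}.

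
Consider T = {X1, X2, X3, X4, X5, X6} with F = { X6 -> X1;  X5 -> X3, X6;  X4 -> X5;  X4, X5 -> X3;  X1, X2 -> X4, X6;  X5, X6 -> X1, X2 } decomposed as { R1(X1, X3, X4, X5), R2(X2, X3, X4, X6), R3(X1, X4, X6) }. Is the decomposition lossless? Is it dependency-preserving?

Lossless test (chase): Rows 2 and 3 agree on X6; apply X6→X1 and equate their X1 entries. Rows 1 and 2 agree on X4; apply X4→X5 and equate their X5 entries. Rows 1 and 3 agree on X4; apply X4→X5 and equate their X5 entries. Rows 1 and 3 agree on X4, X5; apply X4, X5→X3 and equate their X3 entries. Rows 2 and 3 agree on X5, X6; apply X5, X6→X1, X2 and equate their X1, X2 entries. Rows 1 and 2 agree on X5; apply X5→X3, X6 and equate their X3, X6 entries. Rows 1 and 2 agree on X5, X6; apply X5, X6→X1, X2 and equate their X1, X2 entries. Row 1 is now all distinguished symbols — the join is lossless.
Dependency preservation: the restricted closure of {X1, X2} across the fragments never reaches {X4, X6}, so X1, X2 → X4, X6 cannot be enforced without a join — not preserved.

lossless but not dependency-preserving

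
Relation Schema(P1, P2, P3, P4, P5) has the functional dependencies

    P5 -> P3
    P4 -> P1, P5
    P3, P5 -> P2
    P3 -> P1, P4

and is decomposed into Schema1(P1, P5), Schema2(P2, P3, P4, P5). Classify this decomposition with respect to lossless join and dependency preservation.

lossless and dependency-preserving

Lossless test: (P5)⁺ = {P1, P2, P3, P4, P5}, which contains all of one fragment — lossless.
Dependency preservation: P4 → P1, P5; P3 → P1, P4 are not contained in any single fragment, but the restricted closure of each left-hand side across the fragments still reaches the right-hand side; the remaining FDs each lie inside some fragment. All dependencies are preserved.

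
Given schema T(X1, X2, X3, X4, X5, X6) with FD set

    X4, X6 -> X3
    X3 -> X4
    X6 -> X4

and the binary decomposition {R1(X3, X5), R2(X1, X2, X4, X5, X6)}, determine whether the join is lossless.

No

Common attributes: R1 ∩ R2 = {X5}.
No dependency enlarges {X5}, so (X5)⁺ = {X5}.
The closure contains neither all of R1 = {X3, X5} nor all of R2 = {X1, X2, X4, X5, X6}, so the common attributes are not a superkey of either fragment. The join is lossy.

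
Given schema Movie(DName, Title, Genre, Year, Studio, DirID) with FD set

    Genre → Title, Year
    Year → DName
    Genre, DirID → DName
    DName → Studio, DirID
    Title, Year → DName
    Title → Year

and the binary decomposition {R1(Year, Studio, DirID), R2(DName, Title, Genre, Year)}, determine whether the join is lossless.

Yes

Common attributes: R1 ∩ R2 = {Year}.
Closure of {Year}: Year → DName applies, adding DName; DName → Studio, DirID applies, adding Studio, DirID. So (Year)⁺ = {DName, Year, Studio, DirID}.
This closure contains every attribute of R1, so R1 ∩ R2 → R1. The join is lossless.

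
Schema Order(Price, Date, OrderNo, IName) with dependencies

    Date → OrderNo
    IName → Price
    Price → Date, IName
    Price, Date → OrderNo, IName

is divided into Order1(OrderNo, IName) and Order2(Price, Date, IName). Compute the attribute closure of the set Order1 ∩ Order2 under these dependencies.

Order1 ∩ Order2 = {IName}.
IName → Price applies, adding Price
Price → Date, IName applies, adding Date
Price, Date → OrderNo, IName applies, adding OrderNo
Closure: {Price, Date, OrderNo, IName}.

Price, Date, OrderNo, IName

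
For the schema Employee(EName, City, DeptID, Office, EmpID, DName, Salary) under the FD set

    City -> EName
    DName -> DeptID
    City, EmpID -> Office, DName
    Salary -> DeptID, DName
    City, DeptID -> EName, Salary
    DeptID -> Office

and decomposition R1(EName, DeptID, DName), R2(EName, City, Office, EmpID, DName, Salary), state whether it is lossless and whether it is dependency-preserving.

lossless but not dependency-preserving

Lossless test: (EName, DName)⁺ = {EName, DeptID, Office, DName}, which contains all of one fragment — lossless.
Dependency preservation: the restricted closure of {City, DeptID} across the fragments never reaches {EName, Salary}, so City, DeptID → EName, Salary cannot be enforced without a join — not preserved.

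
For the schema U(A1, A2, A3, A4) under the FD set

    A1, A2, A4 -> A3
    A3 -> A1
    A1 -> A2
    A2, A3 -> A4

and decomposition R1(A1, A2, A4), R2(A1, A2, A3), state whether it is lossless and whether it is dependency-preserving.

Lossless test: (A1, A2)⁺ = {A1, A2}, which is a superkey of neither fragment — lossy.
Dependency preservation: the restricted closure of {A1, A2, A4} across the fragments never reaches {A3}, so A1, A2, A4 → A3 cannot be enforced without a join — not preserved.

lossy and not dependency-preserving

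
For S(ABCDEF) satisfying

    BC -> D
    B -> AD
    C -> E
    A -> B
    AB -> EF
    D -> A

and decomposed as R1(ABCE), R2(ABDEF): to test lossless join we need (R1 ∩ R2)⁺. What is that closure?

ABDEF

R1 ∩ R2 = {ABE}.
B → AD applies, adding D
AB → EF applies, adding F
Closure: {ABDEF}.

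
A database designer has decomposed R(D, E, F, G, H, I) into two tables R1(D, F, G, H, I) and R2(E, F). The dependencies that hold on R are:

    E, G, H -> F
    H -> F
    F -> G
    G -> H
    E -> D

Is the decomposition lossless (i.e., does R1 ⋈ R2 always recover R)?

Common attributes: R1 ∩ R2 = {F}.
Closure of {F}: F → G applies, adding G; G → H applies, adding H. So (F)⁺ = {F, G, H}.
The closure contains neither all of R1 = {D, F, G, H, I} nor all of R2 = {E, F}, so the common attributes are not a superkey of either fragment. The join is lossy.

No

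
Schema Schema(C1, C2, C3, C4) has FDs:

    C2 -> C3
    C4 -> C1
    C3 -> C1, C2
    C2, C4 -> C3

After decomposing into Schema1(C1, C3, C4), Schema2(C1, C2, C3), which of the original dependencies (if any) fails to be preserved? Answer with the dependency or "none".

C2 → C3 lies within Schema2.
C4 → C1 lies within Schema1.
C3 → C1, C2 lies within Schema2.
C2, C4 → C3: restricted closure across fragments reaches C3.
Every dependency is enforceable on the fragments, so the decomposition is dependency-preserving.

none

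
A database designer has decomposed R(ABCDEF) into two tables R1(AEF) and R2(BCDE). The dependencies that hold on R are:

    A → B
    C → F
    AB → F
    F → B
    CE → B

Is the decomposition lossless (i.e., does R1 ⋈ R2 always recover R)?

No

Common attributes: R1 ∩ R2 = {E}.
No dependency enlarges {E}, so (E)⁺ = {E}.
The closure contains neither all of R1 = {AEF} nor all of R2 = {BCDE}, so the common attributes are not a superkey of either fragment. The join is lossy.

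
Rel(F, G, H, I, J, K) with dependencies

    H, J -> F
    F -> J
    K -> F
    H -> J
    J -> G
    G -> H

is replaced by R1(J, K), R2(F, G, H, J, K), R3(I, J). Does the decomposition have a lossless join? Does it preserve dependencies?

lossy but dependency-preserving

Lossless test (chase): Rows 1 and 2 agree on K; apply K→F and equate their F entries. Rows 1 and 2 agree on J; apply J→G and equate their G entries. Rows 1 and 3 agree on J; apply J→G and equate their G entries. Rows 1 and 2 agree on G; apply G→H and equate their H entries. Rows 1 and 3 agree on G; apply G→H and equate their H entries. Rows 1 and 3 agree on H, J; apply H, J→F and equate their F entries. No row becomes fully distinguished — the join is lossy.
Dependency preservation: every FD's attributes lie within a single fragment, so each can be enforced locally — preserved.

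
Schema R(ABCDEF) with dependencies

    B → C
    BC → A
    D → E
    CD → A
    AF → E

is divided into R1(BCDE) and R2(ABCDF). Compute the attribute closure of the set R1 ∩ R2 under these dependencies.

ABCDE

R1 ∩ R2 = {BCD}.
BC → A applies, adding A
D → E applies, adding E
Closure: {ABCDE}.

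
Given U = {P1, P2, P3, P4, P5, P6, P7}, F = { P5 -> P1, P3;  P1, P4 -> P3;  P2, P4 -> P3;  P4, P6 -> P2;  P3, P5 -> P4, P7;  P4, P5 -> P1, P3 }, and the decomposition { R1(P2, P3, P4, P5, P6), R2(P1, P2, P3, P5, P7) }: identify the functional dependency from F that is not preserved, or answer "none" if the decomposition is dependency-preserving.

P1, P4 -> P3

Check P1, P4 → P3: no single fragment contains all of {P1, P3, P4}, and the restricted closure of {P1, P4} across the fragments never reaches {P3}.
P5 → P1, P3 is preserved.
P2, P4 → P3 is preserved.
P4, P6 → P2 is preserved.
P3, P5 → P4, P7 is preserved.
P4, P5 → P1, P3 is preserved.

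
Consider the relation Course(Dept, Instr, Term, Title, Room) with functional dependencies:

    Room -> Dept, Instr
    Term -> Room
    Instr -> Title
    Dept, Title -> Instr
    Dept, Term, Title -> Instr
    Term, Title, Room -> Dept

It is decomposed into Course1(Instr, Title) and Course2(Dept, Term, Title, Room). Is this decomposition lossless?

Common attributes: Course1 ∩ Course2 = {Title}.
No dependency enlarges {Title}, so (Title)⁺ = {Title}.
The closure contains neither all of Course1 = {Instr, Title} nor all of Course2 = {Dept, Term, Title, Room}, so the common attributes are not a superkey of either fragment. The join is lossy.

No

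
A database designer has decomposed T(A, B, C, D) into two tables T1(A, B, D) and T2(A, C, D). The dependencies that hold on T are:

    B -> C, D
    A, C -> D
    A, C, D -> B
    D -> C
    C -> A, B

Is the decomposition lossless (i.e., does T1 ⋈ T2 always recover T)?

Yes

Common attributes: T1 ∩ T2 = {A, D}.
Closure of {A, D}: D → C applies, adding C; C → A, B applies, adding B. So (A, D)⁺ = {A, B, C, D}.
This closure contains every attribute of T1, so T1 ∩ T2 → T1. The join is lossless.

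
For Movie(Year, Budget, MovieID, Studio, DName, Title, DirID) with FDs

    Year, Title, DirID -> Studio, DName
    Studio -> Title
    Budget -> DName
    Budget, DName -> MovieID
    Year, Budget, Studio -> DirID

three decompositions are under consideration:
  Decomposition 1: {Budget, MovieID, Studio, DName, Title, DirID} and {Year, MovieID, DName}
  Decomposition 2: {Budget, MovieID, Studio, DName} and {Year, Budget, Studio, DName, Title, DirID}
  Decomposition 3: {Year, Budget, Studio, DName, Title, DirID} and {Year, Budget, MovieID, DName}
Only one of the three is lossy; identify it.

Decomposition 1: common = {MovieID, DName}, closure = {MovieID, DName} → lossy.
Decomposition 2: common = {Budget, Studio, DName}, closure = {Budget, MovieID, Studio, DName, Title} → lossless.
Decomposition 3: common = {Year, Budget, DName}, closure = {Year, Budget, MovieID, DName} → lossless.

Decomposition 1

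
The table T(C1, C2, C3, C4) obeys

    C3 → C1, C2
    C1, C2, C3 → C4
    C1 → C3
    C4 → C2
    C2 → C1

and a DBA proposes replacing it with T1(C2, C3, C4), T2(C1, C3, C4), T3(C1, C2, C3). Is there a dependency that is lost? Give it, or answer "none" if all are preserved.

C3 → C1, C2 lies within T3.
C1, C2, C3 → C4: restricted closure across fragments reaches C4.
C1 → C3 lies within T2.
C4 → C2 lies within T1.
C2 → C1 lies within T3.
Every dependency is enforceable on the fragments, so the decomposition is dependency-preserving.

none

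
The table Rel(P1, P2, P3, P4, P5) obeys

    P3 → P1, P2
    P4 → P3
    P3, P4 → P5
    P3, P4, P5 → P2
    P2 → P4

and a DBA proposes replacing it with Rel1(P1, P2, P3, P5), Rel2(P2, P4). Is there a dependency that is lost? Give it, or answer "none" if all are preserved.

P3 → P1, P2 lies within Rel1.
P4 → P3: restricted closure across fragments reaches P3.
P3, P4 → P5: restricted closure across fragments reaches P5.
P3, P4, P5 → P2: restricted closure across fragments reaches P2.
P2 → P4 lies within Rel2.
Every dependency is enforceable on the fragments, so the decomposition is dependency-preserving.

none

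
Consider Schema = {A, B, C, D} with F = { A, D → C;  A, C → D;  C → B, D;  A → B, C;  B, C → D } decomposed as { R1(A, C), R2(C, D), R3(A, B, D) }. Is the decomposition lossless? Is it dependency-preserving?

lossless but not dependency-preserving

Lossless test (chase): Rows 1 and 2 agree on C; apply C→B, D and equate their B, D entries. Rows 1 and 3 agree on A; apply A→B, C and equate their B, C entries. Row 1 is now all distinguished symbols — the join is lossless.
Dependency preservation: the restricted closure of {C} across the fragments never reaches {B, D}, so C → B, D cannot be enforced without a join — not preserved.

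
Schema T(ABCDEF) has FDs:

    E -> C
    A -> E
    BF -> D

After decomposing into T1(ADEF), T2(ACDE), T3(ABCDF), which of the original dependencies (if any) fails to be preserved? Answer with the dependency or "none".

none

E → C lies within T2.
A → E lies within T1.
BF → D lies within T3.
Every dependency is enforceable on the fragments, so the decomposition is dependency-preserving.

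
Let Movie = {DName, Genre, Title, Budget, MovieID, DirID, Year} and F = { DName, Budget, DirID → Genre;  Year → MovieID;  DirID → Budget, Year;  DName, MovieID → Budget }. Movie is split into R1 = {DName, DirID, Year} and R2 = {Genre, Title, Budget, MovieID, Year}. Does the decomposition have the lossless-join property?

No

Common attributes: R1 ∩ R2 = {Year}.
Closure of {Year}: Year → MovieID applies, adding MovieID. So (Year)⁺ = {MovieID, Year}.
The closure contains neither all of R1 = {DName, DirID, Year} nor all of R2 = {Genre, Title, Budget, MovieID, Year}, so the common attributes are not a superkey of either fragment. The join is lossy.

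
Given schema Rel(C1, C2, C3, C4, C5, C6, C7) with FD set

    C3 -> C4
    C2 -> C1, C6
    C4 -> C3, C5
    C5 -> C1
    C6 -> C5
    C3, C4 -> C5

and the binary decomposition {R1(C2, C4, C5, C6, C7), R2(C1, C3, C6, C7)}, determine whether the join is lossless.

No

Common attributes: R1 ∩ R2 = {C6, C7}.
Closure of {C6, C7}: C6 → C5 applies, adding C5; C5 → C1 applies, adding C1. So (C6, C7)⁺ = {C1, C5, C6, C7}.
The closure contains neither all of R1 = {C2, C4, C5, C6, C7} nor all of R2 = {C1, C3, C6, C7}, so the common attributes are not a superkey of either fragment. The join is lossy.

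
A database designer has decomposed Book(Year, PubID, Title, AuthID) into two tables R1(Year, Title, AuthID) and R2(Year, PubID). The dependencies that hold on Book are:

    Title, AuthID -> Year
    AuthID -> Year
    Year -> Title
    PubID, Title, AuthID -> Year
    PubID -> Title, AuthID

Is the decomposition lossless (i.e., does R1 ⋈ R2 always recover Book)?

Common attributes: R1 ∩ R2 = {Year}.
Closure of {Year}: Year → Title applies, adding Title. So (Year)⁺ = {Year, Title}.
The closure contains neither all of R1 = {Year, Title, AuthID} nor all of R2 = {Year, PubID}, so the common attributes are not a superkey of either fragment. The join is lossy.

No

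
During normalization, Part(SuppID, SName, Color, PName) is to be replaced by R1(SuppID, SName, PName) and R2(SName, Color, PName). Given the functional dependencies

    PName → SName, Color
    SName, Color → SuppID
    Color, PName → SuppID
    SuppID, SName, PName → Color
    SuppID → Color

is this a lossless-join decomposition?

Common attributes: R1 ∩ R2 = {SName, PName}.
Closure of {SName, PName}: PName → SName, Color applies, adding Color; SName, Color → SuppID applies, adding SuppID. So (SName, PName)⁺ = {SuppID, SName, Color, PName}.
This closure contains every attribute of R1, so R1 ∩ R2 → R1. The join is lossless.

Yes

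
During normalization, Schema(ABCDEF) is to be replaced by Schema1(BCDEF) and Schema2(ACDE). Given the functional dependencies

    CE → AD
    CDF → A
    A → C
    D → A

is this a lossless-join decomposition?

Common attributes: Schema1 ∩ Schema2 = {CDE}.
Closure of {CDE}: CE → AD applies, adding A. So (CDE)⁺ = {ACDE}.
This closure contains every attribute of Schema2, so Schema1 ∩ Schema2 → Schema2. The join is lossless.

Yes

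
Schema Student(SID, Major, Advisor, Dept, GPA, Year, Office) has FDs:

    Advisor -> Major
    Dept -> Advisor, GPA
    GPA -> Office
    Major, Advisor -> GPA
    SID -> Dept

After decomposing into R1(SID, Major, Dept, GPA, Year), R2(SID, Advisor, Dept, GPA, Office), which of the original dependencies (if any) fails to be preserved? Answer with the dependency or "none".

Advisor -> Major

Check Advisor → Major: no single fragment contains all of {Major, Advisor}, and the restricted closure of {Advisor} across the fragments never reaches {Major}.
Dept → Advisor, GPA is preserved.
GPA → Office is preserved.
Major, Advisor → GPA is preserved.
SID → Dept is preserved.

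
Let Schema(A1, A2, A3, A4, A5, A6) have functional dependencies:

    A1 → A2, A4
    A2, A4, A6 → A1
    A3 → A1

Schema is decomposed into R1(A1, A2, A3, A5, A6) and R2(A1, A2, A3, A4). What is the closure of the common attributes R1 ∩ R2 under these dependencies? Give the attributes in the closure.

R1 ∩ R2 = {A1, A2, A3}.
A1 → A2, A4 applies, adding A4
Closure: {A1, A2, A3, A4}.

A1, A2, A3, A4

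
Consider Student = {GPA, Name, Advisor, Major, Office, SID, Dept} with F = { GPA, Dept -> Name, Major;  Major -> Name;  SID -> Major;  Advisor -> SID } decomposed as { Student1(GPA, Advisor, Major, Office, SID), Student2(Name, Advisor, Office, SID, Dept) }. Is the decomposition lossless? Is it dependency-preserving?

lossy and not dependency-preserving

Lossless test: (Advisor, Office, SID)⁺ = {Name, Advisor, Major, Office, SID}, which is a superkey of neither fragment — lossy.
Dependency preservation: the restricted closure of {GPA, Dept} across the fragments never reaches {Name, Major}, so GPA, Dept → Name, Major cannot be enforced without a join — not preserved.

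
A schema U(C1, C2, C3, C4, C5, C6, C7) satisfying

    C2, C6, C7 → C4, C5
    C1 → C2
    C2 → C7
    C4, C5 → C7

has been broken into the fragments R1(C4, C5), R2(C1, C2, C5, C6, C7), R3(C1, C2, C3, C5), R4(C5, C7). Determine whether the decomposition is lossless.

No

Chase test. Columns are C1, C2, C3, C4, C5, C6, C7; row i has aⱼ where attribute j ∈ Ri, else bᵢⱼ.
Initial tableau (one row per fragment):
  row 1: b11 b12 b13 a4 a5 b16 b17
  row 2: a1 a2 b23 b24 a5 a6 a7
  row 3: a1 a2 a3 b34 a5 b36 b37
  row 4: b41 b42 b43 b44 a5 b46 a7
Rows 2 and 3 agree on C2; apply C2→C7 and equate their C7 entries.
No row becomes fully distinguished — the join is lossy.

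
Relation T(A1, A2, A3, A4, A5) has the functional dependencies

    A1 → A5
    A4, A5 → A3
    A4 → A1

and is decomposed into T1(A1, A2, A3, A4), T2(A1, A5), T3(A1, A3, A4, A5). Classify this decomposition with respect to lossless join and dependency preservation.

Lossless test (chase): Rows 1 and 2 agree on A1; apply A1→A5 and equate their A5 entries. Row 1 is now all distinguished symbols — the join is lossless.
Dependency preservation: every FD's attributes lie within a single fragment, so each can be enforced locally — preserved.

lossless and dependency-preserving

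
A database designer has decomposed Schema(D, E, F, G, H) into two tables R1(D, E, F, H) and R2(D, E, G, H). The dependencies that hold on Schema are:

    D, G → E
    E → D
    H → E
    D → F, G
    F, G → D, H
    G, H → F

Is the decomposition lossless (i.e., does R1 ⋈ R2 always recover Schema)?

Common attributes: R1 ∩ R2 = {D, E, H}.
Closure of {D, E, H}: D → F, G applies, adding F, G. So (D, E, H)⁺ = {D, E, F, G, H}.
This closure contains every attribute of R1, so R1 ∩ R2 → R1. The join is lossless.

Yes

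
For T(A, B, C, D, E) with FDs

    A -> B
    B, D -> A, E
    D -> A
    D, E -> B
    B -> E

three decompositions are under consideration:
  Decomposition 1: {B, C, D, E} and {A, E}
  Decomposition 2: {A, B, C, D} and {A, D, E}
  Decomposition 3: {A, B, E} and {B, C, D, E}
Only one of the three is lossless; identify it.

Decomposition 2

Decomposition 1: common = {E}, closure = {E} → lossy.
Decomposition 2: common = {A, D}, closure = {A, B, D, E} → lossless.
Decomposition 3: common = {B, E}, closure = {B, E} → lossy.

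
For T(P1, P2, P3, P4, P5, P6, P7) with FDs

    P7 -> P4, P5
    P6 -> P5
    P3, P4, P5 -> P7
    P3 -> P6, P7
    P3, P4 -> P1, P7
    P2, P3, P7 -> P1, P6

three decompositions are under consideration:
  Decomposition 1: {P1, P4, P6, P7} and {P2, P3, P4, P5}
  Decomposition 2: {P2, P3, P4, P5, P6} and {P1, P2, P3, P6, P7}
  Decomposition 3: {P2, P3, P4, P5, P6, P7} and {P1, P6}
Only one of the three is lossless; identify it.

Decomposition 2

Decomposition 1: common = {P4}, closure = {P4} → lossy.
Decomposition 2: common = {P2, P3, P6}, closure = {P1, P2, P3, P4, P5, P6, P7} → lossless.
Decomposition 3: common = {P6}, closure = {P5, P6} → lossy.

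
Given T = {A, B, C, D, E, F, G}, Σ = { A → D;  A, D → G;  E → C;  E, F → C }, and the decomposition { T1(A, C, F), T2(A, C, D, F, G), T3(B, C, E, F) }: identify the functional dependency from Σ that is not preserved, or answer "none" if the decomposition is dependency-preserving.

none

A → D lies within T2.
A, D → G lies within T2.
E → C lies within T3.
E, F → C lies within T3.
Every dependency is enforceable on the fragments, so the decomposition is dependency-preserving.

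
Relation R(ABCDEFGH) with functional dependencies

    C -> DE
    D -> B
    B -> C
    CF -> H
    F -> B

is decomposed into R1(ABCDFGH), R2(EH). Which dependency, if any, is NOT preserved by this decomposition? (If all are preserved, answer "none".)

C -> DE

Check C → DE: no single fragment contains all of {CDE}, and the restricted closure of {C} across the fragments never reaches {DE}.
D → B is preserved.
B → C is preserved.
CF → H is preserved.
F → B is preserved.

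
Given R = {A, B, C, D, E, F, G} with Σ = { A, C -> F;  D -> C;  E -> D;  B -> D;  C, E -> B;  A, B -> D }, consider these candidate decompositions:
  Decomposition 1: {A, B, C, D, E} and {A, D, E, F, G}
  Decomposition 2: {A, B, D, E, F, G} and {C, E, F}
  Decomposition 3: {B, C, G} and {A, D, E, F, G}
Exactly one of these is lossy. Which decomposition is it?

Decomposition 3

Decomposition 1: common = {A, D, E}, closure = {A, B, C, D, E, F} → lossless.
Decomposition 2: common = {E, F}, closure = {B, C, D, E, F} → lossless.
Decomposition 3: common = {G}, closure = {G} → lossy.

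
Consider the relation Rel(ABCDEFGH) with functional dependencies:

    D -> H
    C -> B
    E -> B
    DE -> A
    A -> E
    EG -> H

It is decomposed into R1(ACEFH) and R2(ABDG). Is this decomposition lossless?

Common attributes: R1 ∩ R2 = {A}.
Closure of {A}: A → E applies, adding E; E → B applies, adding B. So (A)⁺ = {ABE}.
The closure contains neither all of R1 = {ACEFH} nor all of R2 = {ABDG}, so the common attributes are not a superkey of either fragment. The join is lossy.

No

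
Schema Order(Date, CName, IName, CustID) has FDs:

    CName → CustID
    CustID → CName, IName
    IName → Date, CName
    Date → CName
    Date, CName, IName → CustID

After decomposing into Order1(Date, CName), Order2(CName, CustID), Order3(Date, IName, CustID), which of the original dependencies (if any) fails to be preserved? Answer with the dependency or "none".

CName → CustID lies within Order2.
CustID → CName, IName: restricted closure across fragments reaches CName, IName.
IName → Date, CName: restricted closure across fragments reaches Date, CName.
Date → CName lies within Order1.
Date, CName, IName → CustID: restricted closure across fragments reaches CustID.
Every dependency is enforceable on the fragments, so the decomposition is dependency-preserving.

none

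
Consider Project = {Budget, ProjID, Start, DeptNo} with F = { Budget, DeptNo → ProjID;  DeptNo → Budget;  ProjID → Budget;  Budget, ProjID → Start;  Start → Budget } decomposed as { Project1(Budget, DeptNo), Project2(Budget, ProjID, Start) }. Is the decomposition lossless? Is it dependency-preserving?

lossy and not dependency-preserving

Lossless test: (Budget)⁺ = {Budget}, which is a superkey of neither fragment — lossy.
Dependency preservation: the restricted closure of {Budget, DeptNo} across the fragments never reaches {ProjID}, so Budget, DeptNo → ProjID cannot be enforced without a join — not preserved.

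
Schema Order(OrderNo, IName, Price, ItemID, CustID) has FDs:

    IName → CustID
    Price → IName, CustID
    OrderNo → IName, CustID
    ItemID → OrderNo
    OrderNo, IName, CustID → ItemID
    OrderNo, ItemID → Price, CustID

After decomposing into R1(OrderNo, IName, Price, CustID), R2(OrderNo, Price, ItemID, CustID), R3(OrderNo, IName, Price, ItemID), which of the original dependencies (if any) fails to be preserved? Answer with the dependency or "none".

IName → CustID lies within R1.
Price → IName, CustID lies within R1.
OrderNo → IName, CustID lies within R1.
ItemID → OrderNo lies within R2.
OrderNo, IName, CustID → ItemID: restricted closure across fragments reaches ItemID.
OrderNo, ItemID → Price, CustID lies within R2.
Every dependency is enforceable on the fragments, so the decomposition is dependency-preserving.

none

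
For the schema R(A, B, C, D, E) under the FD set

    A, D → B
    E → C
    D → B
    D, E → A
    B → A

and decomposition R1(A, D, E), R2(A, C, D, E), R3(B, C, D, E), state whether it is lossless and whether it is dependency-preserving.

Lossless test (chase): Rows 1 and 2 agree on A, D; apply A, D→B and equate their B entries. Rows 1 and 2 agree on E; apply E→C and equate their C entries. Rows 1 and 3 agree on D; apply D→B and equate their B entries. Rows 1 and 3 agree on D, E; apply D, E→A and equate their A entries. Row 1 is now all distinguished symbols — the join is lossless.
Dependency preservation: the restricted closure of {B} across the fragments never reaches {A}, so B → A cannot be enforced without a join — not preserved.

lossless but not dependency-preserving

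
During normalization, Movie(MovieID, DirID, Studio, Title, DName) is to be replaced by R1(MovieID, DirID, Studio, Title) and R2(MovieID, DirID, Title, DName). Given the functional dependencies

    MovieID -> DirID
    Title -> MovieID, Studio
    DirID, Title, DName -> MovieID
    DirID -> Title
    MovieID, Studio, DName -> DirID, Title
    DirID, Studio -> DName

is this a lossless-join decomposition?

Common attributes: R1 ∩ R2 = {MovieID, DirID, Title}.
Closure of {MovieID, DirID, Title}: Title → MovieID, Studio applies, adding Studio; DirID, Studio → DName applies, adding DName. So (MovieID, DirID, Title)⁺ = {MovieID, DirID, Studio, Title, DName}.
This closure contains every attribute of R1, so R1 ∩ R2 → R1. The join is lossless.

Yes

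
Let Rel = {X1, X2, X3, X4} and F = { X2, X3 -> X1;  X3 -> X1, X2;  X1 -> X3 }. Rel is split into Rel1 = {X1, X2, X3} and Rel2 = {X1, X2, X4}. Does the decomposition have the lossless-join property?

Yes

Common attributes: Rel1 ∩ Rel2 = {X1, X2}.
Closure of {X1, X2}: X1 → X3 applies, adding X3. So (X1, X2)⁺ = {X1, X2, X3}.
This closure contains every attribute of Rel1, so Rel1 ∩ Rel2 → Rel1. The join is lossless.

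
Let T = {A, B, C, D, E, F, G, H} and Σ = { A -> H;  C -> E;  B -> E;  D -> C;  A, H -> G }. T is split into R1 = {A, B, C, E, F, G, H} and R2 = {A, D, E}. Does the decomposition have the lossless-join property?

No

Common attributes: R1 ∩ R2 = {A, E}.
Closure of {A, E}: A → H applies, adding H; A, H → G applies, adding G. So (A, E)⁺ = {A, E, G, H}.
The closure contains neither all of R1 = {A, B, C, E, F, G, H} nor all of R2 = {A, D, E}, so the common attributes are not a superkey of either fragment. The join is lossy.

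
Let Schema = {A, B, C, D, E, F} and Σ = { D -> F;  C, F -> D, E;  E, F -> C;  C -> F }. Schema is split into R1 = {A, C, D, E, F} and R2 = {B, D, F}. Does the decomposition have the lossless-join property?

Common attributes: R1 ∩ R2 = {D, F}.
No dependency enlarges {D, F}, so (D, F)⁺ = {D, F}.
The closure contains neither all of R1 = {A, C, D, E, F} nor all of R2 = {B, D, F}, so the common attributes are not a superkey of either fragment. The join is lossy.

No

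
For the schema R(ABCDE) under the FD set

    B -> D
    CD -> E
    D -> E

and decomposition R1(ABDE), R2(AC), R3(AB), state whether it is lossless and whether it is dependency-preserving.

lossy but dependency-preserving

Lossless test (chase): Rows 1 and 3 agree on B; apply B→D and equate their D entries. Rows 1 and 3 agree on D; apply D→E and equate their E entries. No row becomes fully distinguished — the join is lossy.
Dependency preservation: CD → E is not contained in any single fragment, but the restricted closure of its left-hand side across the fragments still reaches the right-hand side; the remaining FDs each lie inside some fragment. All dependencies are preserved.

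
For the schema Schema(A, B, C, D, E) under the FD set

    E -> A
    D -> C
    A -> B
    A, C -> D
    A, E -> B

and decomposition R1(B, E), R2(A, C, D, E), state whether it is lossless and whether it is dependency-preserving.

Lossless test: (E)⁺ = {A, B, E}, which contains all of one fragment — lossless.
Dependency preservation: the restricted closure of {A} across the fragments never reaches {B}, so A → B cannot be enforced without a join — not preserved.

lossless but not dependency-preserving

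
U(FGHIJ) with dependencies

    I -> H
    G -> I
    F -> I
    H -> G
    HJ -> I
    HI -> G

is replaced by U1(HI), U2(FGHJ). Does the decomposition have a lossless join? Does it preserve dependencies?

lossless and dependency-preserving

Lossless test: (H)⁺ = {GHI}, which contains all of one fragment — lossless.
Dependency preservation: G → I; F → I; HJ → I; HI → G are not contained in any single fragment, but the restricted closure of each left-hand side across the fragments still reaches the right-hand side; the remaining FDs each lie inside some fragment. All dependencies are preserved.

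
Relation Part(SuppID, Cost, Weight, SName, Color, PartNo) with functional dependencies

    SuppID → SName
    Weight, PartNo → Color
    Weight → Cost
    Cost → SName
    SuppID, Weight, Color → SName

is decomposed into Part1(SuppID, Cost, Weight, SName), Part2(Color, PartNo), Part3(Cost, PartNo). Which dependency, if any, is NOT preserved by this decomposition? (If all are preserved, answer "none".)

Weight, PartNo → Color

Check Weight, PartNo → Color: no single fragment contains all of {Weight, Color, PartNo}, and the restricted closure of {Weight, PartNo} across the fragments never reaches {Color}.
SuppID → SName is preserved.
Weight → Cost is preserved.
Cost → SName is preserved.
SuppID, Weight, Color → SName is preserved.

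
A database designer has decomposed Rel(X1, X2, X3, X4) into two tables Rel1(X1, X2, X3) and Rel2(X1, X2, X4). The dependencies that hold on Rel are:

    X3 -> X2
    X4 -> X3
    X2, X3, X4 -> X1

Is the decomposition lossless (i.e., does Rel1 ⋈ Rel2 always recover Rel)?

Common attributes: Rel1 ∩ Rel2 = {X1, X2}.
No dependency enlarges {X1, X2}, so (X1, X2)⁺ = {X1, X2}.
The closure contains neither all of Rel1 = {X1, X2, X3} nor all of Rel2 = {X1, X2, X4}, so the common attributes are not a superkey of either fragment. The join is lossy.

No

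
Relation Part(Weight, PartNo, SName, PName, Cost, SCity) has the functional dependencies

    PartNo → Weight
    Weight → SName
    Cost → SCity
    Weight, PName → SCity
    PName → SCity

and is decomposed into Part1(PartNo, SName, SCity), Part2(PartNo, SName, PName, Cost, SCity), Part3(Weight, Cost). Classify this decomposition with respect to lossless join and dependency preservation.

lossy and not dependency-preserving

Lossless test (chase): Rows 1 and 2 agree on PartNo; apply PartNo→Weight and equate their Weight entries. Rows 2 and 3 agree on Cost; apply Cost→SCity and equate their SCity entries. No row becomes fully distinguished — the join is lossy.
Dependency preservation: the restricted closure of {PartNo} across the fragments never reaches {Weight}, so PartNo → Weight cannot be enforced without a join — not preserved.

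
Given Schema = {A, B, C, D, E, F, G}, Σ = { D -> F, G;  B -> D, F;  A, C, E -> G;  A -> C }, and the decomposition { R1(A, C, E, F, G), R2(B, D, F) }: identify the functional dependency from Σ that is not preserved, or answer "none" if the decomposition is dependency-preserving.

Check D → F, G: no single fragment contains all of {D, F, G}, and the restricted closure of {D} across the fragments never reaches {F, G}.
B → D, F is preserved.
A, C, E → G is preserved.
A → C is preserved.

D -> F, G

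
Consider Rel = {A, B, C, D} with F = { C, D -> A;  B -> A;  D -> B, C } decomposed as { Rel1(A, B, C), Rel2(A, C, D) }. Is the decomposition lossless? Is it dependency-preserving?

lossy and not dependency-preserving

Lossless test: (A, C)⁺ = {A, C}, which is a superkey of neither fragment — lossy.
Dependency preservation: the restricted closure of {D} across the fragments never reaches {B, C}, so D → B, C cannot be enforced without a join — not preserved.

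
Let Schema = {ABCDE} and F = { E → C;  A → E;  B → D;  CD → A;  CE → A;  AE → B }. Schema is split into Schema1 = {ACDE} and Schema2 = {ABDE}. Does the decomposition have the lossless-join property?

Common attributes: Schema1 ∩ Schema2 = {ADE}.
Closure of {ADE}: E → C applies, adding C; AE → B applies, adding B. So (ADE)⁺ = {ABCDE}.
This closure contains every attribute of Schema1, so Schema1 ∩ Schema2 → Schema1. The join is lossless.

Yes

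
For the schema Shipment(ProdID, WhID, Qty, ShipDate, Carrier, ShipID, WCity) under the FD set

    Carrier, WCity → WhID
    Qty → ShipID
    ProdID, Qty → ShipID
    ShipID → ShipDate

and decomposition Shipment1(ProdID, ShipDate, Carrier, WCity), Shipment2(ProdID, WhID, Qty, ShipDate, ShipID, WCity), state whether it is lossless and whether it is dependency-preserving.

lossy and not dependency-preserving

Lossless test: (ProdID, ShipDate, WCity)⁺ = {ProdID, ShipDate, WCity}, which is a superkey of neither fragment — lossy.
Dependency preservation: the restricted closure of {Carrier, WCity} across the fragments never reaches {WhID}, so Carrier, WCity → WhID cannot be enforced without a join — not preserved.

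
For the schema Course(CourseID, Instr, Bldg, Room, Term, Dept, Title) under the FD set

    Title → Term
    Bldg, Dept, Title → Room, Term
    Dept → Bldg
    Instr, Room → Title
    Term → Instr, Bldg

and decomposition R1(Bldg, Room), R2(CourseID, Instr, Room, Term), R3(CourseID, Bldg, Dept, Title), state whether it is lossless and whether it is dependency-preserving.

lossy and not dependency-preserving

Lossless test (chase): applying each FD to every pair of rows produces no changes in the tableau, so no row becomes fully distinguished — the join is lossy.
Dependency preservation: the restricted closure of {Title} across the fragments never reaches {Term}, so Title → Term cannot be enforced without a join — not preserved.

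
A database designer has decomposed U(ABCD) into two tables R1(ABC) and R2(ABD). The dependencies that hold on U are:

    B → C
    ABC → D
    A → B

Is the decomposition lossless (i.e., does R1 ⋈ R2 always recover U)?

Yes

Common attributes: R1 ∩ R2 = {AB}.
Closure of {AB}: B → C applies, adding C; ABC → D applies, adding D. So (AB)⁺ = {ABCD}.
This closure contains every attribute of R1, so R1 ∩ R2 → R1. The join is lossless.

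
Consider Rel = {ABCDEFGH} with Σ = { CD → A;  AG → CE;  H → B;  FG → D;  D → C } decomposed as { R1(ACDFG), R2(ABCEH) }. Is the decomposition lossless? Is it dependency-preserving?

lossy and not dependency-preserving

Lossless test: (AC)⁺ = {AC}, which is a superkey of neither fragment — lossy.
Dependency preservation: the restricted closure of {AG} across the fragments never reaches {CE}, so AG → CE cannot be enforced without a join — not preserved.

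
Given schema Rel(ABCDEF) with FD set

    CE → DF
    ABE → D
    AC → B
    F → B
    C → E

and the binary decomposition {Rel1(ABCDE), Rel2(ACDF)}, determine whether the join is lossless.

Yes

Common attributes: Rel1 ∩ Rel2 = {ACD}.
Closure of {ACD}: AC → B applies, adding B; C → E applies, adding E; CE → DF applies, adding F. So (ACD)⁺ = {ABCDEF}.
This closure contains every attribute of Rel1, so Rel1 ∩ Rel2 → Rel1. The join is lossless.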